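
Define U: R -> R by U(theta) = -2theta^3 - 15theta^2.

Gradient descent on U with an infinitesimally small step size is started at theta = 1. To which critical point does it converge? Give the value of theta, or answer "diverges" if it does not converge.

diverges

U'(theta) = -6theta(theta + 5), so U'(1) = -36.
Gradient descent moves in the -U' direction, i.e. theta is increasing.
There is no critical point above theta=1, and U' keeps the same sign, so the iterate runs off to +∞.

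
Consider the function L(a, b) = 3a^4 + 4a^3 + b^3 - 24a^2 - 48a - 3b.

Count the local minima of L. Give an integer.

2

L separates as a function of a plus a function of b, so ∇L=0 decouples.
∂L/∂a = 12(a - 2)(a + 1)(a + 2) = 0 at a ∈ {-2, -1, 2}; ∂L/∂b = 3(b - 1)(b + 1) = 0 at b ∈ {-1, 1}.
The Hessian is diagonal: diag(L_aa, L_bb). Second derivatives: L_aa(-2)=48, L_aa(-1)=-36, L_aa(2)=144; L_bb(-1)=-6, L_bb(1)=6.
Local minima occur where both diagonal entries positive: (-2, 1), (2, 1). Count: 2.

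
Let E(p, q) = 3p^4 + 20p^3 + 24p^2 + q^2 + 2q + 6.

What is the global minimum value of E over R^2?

E(p,q) separates as A(p) + B(q) + 6, so its minimum is min A + min B + 6.
A'(p) = 12p(p + 1)(p + 4) vanishes at p ∈ {-4, -1, 0}; B'(q) = 2q + 2 vanishes at q ∈ {-1}.
Local minima of A (where A''>0): A(-4)=-128, A(0)=0. Local minima of B: B(-1)=-1.
So the global minimum of E is A(-4) + B(-1) + 6 = -128 − 1 + 6 = -123, attained at (-4, -1).

-123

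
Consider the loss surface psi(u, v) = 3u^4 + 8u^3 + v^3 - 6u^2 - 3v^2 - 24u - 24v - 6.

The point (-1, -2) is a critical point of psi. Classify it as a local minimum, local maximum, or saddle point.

The mixed partial ∂²psi/∂u∂v is 0, so the Hessian at any point is diag(psi_uu, psi_vv) = diag(12(3u^2 + 4u - 1), 6(v - 1)).
At (-1, -2): H = diag(-24, -18).
Both eigenvalues are negative, so H is negative definite: a local maximum.

local maximum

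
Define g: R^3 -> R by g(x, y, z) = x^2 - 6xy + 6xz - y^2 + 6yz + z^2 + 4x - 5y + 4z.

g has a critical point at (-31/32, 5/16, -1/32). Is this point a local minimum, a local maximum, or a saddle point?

The Hessian is constant: H = [[2, -6, 6], [-6, -2, 6], [6, 6, 2]].
Leading principal minors: Δ₁ = 2, Δ₂ = -40, Δ₃ = -512.
The minors fit neither the all-positive nor the alternating-sign pattern, so H is indefinite: a saddle point.

saddle point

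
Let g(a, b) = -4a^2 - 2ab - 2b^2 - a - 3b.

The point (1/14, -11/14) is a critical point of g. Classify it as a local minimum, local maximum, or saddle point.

local maximum

The Hessian of g is constant: H = [[-8, -2], [-2, -4]].
det(H) = (-8)·(-4) − (-2)² = 28.
det(H) > 0 and tr(H) = -12 < 0, so H is negative definite and the point is a local maximum.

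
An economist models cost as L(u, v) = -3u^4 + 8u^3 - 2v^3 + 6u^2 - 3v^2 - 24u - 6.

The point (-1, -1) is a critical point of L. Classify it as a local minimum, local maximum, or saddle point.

The mixed partial ∂²L/∂u∂v is 0, so the Hessian at any point is diag(L_uu, L_vv) = diag(12(-3u^2 + 4u + 1), -6(2v + 1)).
At (-1, -1): H = diag(-72, 6).
The eigenvalues have opposite signs, so H is indefinite: a saddle point.

saddle point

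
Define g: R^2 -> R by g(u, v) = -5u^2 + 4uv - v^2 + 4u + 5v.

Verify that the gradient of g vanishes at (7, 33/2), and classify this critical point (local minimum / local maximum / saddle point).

local maximum

∇g = (-10u + 4v + 4, 4u - 2v + 5); substituting (7, 33/2) gives ∇g = (0, 0), so (7, 33/2) is indeed a critical point.
The Hessian of g is constant: H = [[-10, 4], [4, -2]].
det(H) = (-10)·(-2) − 4² = 4.
det(H) > 0 and tr(H) = -12 < 0, so H is negative definite and the point is a local maximum.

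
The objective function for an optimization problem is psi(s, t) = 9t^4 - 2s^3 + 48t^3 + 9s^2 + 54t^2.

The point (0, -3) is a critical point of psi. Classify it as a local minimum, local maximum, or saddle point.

The mixed partial ∂²psi/∂s∂t is 0, so the Hessian at any point is diag(psi_ss, psi_tt) = diag(6(-2s + 3), 36(3t^2 + 8t + 3)).
At (0, -3): H = diag(18, 216).
Both eigenvalues are positive, so H is positive definite: a local minimum.

local minimum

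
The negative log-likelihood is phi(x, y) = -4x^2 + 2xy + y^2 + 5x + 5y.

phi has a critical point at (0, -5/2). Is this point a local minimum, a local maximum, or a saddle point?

saddle point

The Hessian of phi is constant: H = [[-8, 2], [2, 2]].
det(H) = (-8)·2 − 2² = -20.
Since det(H) < 0, H is indefinite and the critical point is a saddle point.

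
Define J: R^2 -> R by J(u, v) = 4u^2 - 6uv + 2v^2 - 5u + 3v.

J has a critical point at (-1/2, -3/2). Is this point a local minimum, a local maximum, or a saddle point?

The Hessian of J is constant: H = [[8, -6], [-6, 4]].
det(H) = 8·4 − (-6)² = -4.
Since det(H) < 0, H is indefinite and the critical point is a saddle point.

saddle point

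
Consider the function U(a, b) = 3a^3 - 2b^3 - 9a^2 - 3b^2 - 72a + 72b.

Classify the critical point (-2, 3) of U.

local maximum

The mixed partial ∂²U/∂a∂b is 0, so the Hessian at any point is diag(U_aa, U_bb) = diag(18(a - 1), -6(2b + 1)).
At (-2, 3): H = diag(-54, -42).
Both eigenvalues are negative, so H is negative definite: a local maximum.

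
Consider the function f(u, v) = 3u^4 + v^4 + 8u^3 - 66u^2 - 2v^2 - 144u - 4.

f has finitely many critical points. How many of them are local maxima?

1

f separates as a function of u plus a function of v, so ∇f=0 decouples.
∂f/∂u = 12(u - 3)(u + 1)(u + 4) = 0 at u ∈ {-4, -1, 3}; ∂f/∂v = 4v(v - 1)(v + 1) = 0 at v ∈ {-1, 0, 1}.
The Hessian is diagonal: diag(f_uu, f_vv). Second derivatives: f_uu(-4)=252, f_uu(-1)=-144, f_uu(3)=336; f_vv(-1)=8, f_vv(0)=-4, f_vv(1)=8.
Local maxima occur where both diagonal entries negative: (-1, 0). Count: 1.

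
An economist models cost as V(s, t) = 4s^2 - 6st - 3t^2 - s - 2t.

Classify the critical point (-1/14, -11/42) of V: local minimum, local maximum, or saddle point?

saddle point

The Hessian of V is constant: H = [[8, -6], [-6, -6]].
det(H) = 8·(-6) − (-6)² = -84.
Since det(H) < 0, H is indefinite and the critical point is a saddle point.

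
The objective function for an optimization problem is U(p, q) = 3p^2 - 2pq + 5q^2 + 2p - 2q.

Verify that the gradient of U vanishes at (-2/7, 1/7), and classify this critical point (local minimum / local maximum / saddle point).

local minimum

∇U = (6p - 2q + 2, -2p + 10q - 2); substituting (-2/7, 1/7) gives ∇U = (0, 0), so (-2/7, 1/7) is indeed a critical point.
The Hessian of U is constant: H = [[6, -2], [-2, 10]].
det(H) = 6·10 − (-2)² = 56.
det(H) > 0 and tr(H) = 16 > 0, so H is positive definite and the point is a local minimum.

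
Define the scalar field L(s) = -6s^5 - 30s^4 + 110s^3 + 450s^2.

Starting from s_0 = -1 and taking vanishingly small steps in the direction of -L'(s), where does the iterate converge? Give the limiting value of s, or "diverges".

L'(s) = -30s(s - 3)(s + 2)(s + 5), so L'(-1) = -480.
Gradient descent moves in the -L' direction, i.e. s is increasing.
The nearest critical point in that direction is s = 0, where L'' = 900 > 0 (a local minimum). The iterate converges there.

0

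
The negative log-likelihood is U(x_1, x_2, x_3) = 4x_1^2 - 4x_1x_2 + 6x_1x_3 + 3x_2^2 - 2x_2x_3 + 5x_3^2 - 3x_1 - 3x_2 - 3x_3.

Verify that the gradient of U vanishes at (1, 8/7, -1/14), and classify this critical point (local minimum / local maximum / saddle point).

∇U = (8x_1 - 4x_2 + 6x_3 - 3, -4x_1 + 6x_2 - 2x_3 - 3, 6x_1 - 2x_2 + 10x_3 - 3); substituting (1, 8/7, -1/14) gives ∇U = (0, 0, 0), so (1, 8/7, -1/14) is indeed a critical point.
The Hessian is constant: H = [[8, -4, 6], [-4, 6, -2], [6, -2, 10]].
Leading principal minors: Δ₁ = 8, Δ₂ = 32, Δ₃ = 168.
All leading minors are positive, so H is positive definite: a local minimum.

local minimum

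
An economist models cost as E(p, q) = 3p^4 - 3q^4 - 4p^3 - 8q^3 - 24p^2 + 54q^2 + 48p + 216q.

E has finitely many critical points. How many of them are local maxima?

E separates as a function of p plus a function of q, so ∇E=0 decouples.
∂E/∂p = 12(p - 2)(p - 1)(p + 2) = 0 at p ∈ {-2, 1, 2}; ∂E/∂q = -12(q - 3)(q + 2)(q + 3) = 0 at q ∈ {-3, -2, 3}.
The Hessian is diagonal: diag(E_pp, E_qq). Second derivatives: E_pp(-2)=144, E_pp(1)=-36, E_pp(2)=48; E_qq(-3)=-72, E_qq(-2)=60, E_qq(3)=-360.
Local maxima occur where both diagonal entries negative: (1, -3), (1, 3). Count: 2.

2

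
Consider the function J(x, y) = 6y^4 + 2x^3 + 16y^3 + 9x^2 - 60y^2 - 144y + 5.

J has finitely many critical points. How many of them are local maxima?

J separates as a function of x plus a function of y, so ∇J=0 decouples.
∂J/∂x = 6x(x + 3) = 0 at x ∈ {-3, 0}; ∂J/∂y = 24(y - 2)(y + 1)(y + 3) = 0 at y ∈ {-3, -1, 2}.
The Hessian is diagonal: diag(J_xx, J_yy). Second derivatives: J_xx(-3)=-18, J_xx(0)=18; J_yy(-3)=240, J_yy(-1)=-144, J_yy(2)=360.
Local maxima occur where both diagonal entries negative: (-3, -1). Count: 1.

1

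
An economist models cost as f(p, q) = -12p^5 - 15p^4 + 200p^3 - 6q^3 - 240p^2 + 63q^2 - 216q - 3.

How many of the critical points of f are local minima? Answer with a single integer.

2

f separates as a function of p plus a function of q, so ∇f=0 decouples.
∂f/∂p = -60p(p - 2)(p - 1)(p + 4) = 0 at p ∈ {-4, 0, 1, 2}; ∂f/∂q = -18(q - 4)(q - 3) = 0 at q ∈ {3, 4}.
The Hessian is diagonal: diag(f_pp, f_qq). Second derivatives: f_pp(-4)=7200, f_pp(0)=-480, f_pp(1)=300, f_pp(2)=-720; f_qq(3)=18, f_qq(4)=-18.
Local minima occur where both diagonal entries positive: (-4, 3), (1, 3). Count: 2.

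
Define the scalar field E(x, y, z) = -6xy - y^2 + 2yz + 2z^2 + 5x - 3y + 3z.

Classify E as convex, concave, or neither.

E is quadratic, so its Hessian is the constant matrix H = [[0, -6, 0], [-6, -2, 2], [0, 2, 4]].
Leading principal minors: 0, -36, -144.
Neither pattern holds ⇒ H is indefinite ⇒ neither convex nor concave.

neither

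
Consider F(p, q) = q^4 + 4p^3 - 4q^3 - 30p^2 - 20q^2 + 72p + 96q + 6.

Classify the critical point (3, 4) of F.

The mixed partial ∂²F/∂p∂q is 0, so the Hessian at any point is diag(F_pp, F_qq) = diag(12(2p - 5), 4(3q^2 - 6q - 10)).
At (3, 4): H = diag(12, 56).
Both eigenvalues are positive, so H is positive definite: a local minimum.

local minimum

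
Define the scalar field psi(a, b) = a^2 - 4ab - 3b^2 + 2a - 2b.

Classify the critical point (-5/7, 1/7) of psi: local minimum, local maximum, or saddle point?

saddle point

The Hessian of psi is constant: H = [[2, -4], [-4, -6]].
det(H) = 2·(-6) − (-4)² = -28.
Since det(H) < 0, H is indefinite and the critical point is a saddle point.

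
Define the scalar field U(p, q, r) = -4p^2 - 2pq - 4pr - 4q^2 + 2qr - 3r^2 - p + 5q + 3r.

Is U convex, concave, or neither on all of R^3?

concave

U is quadratic, so its Hessian is the constant matrix H = [[-8, -2, -4], [-2, -8, 2], [-4, 2, -6]].
Leading principal minors: -8, 60, -168.
Signs alternate −, +, − ⇒ H ≺ 0 ⇒ concave.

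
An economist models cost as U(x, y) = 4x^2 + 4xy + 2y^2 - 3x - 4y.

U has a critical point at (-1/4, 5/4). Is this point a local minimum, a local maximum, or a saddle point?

The Hessian of U is constant: H = [[8, 4], [4, 4]].
det(H) = 8·4 − 4² = 16.
det(H) > 0 and tr(H) = 12 > 0, so H is positive definite and the point is a local minimum.

local minimum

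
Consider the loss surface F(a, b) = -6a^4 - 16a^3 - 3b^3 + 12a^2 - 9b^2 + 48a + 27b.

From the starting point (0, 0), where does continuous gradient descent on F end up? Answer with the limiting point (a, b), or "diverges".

(-1, -3)

F is separable, so gradient descent decouples: a follows -∂F/∂a, b follows -∂F/∂b.
∂F/∂a = -24(a - 1)(a + 1)(a + 2); at a=0 this is 48, so a decreases.
∂F/∂b = -9(b - 1)(b + 3); at b=0 this is 27, so b decreases.
a converges to its nearest critical value -1 (a local min of the a-part); b converges to -3. The iterate converges to (-1, -3).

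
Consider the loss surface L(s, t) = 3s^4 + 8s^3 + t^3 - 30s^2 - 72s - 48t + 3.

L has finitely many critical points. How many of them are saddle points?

L separates as a function of s plus a function of t, so ∇L=0 decouples.
∂L/∂s = 12(s - 2)(s + 1)(s + 3) = 0 at s ∈ {-3, -1, 2}; ∂L/∂t = 3(t - 4)(t + 4) = 0 at t ∈ {-4, 4}.
The Hessian is diagonal: diag(L_ss, L_tt). Second derivatives: L_ss(-3)=120, L_ss(-1)=-72, L_ss(2)=180; L_tt(-4)=-24, L_tt(4)=24.
Saddle points occur where the two diagonal entries have opposite signs: (-3, -4), (-1, 4), (2, -4). Count: 3.

3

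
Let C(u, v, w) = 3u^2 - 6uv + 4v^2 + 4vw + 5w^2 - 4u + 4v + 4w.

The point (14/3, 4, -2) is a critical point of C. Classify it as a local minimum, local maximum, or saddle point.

The Hessian is constant: H = [[6, -6, 0], [-6, 8, 4], [0, 4, 10]].
Leading principal minors: Δ₁ = 6, Δ₂ = 12, Δ₃ = 24.
All leading minors are positive, so H is positive definite: a local minimum.

local minimum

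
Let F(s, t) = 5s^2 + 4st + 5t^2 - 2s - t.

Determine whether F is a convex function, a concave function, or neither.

convex

F is quadratic, so its Hessian is the constant matrix H = [[10, 4], [4, 10]].
det(H) = 84, tr(H) = 20.
det(H) > 0 and tr(H) > 0, so H is positive definite everywhere: convex.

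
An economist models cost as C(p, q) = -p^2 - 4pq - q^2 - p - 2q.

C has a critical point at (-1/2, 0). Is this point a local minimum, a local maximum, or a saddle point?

The Hessian of C is constant: H = [[-2, -4], [-4, -2]].
det(H) = (-2)·(-2) − (-4)² = -12.
Since det(H) < 0, H is indefinite and the critical point is a saddle point.

saddle point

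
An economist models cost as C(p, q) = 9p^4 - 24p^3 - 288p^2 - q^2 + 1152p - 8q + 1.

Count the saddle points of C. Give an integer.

C separates as a function of p plus a function of q, so ∇C=0 decouples.
∂C/∂p = 36(p - 4)(p - 2)(p + 4) = 0 at p ∈ {-4, 2, 4}; ∂C/∂q = -2(q + 4) = 0 at q ∈ {-4}.
The Hessian is diagonal: diag(C_pp, C_qq). Second derivatives: C_pp(-4)=1728, C_pp(2)=-432, C_pp(4)=576; C_qq(-4)=-2.
Saddle points occur where the two diagonal entries have opposite signs: (-4, -4), (4, -4). Count: 2.

2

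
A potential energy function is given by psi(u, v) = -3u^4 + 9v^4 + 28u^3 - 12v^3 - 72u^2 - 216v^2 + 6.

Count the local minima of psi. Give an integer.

psi separates as a function of u plus a function of v, so ∇psi=0 decouples.
∂psi/∂u = -12u(u - 4)(u - 3) = 0 at u ∈ {0, 3, 4}; ∂psi/∂v = 36v(v - 4)(v + 3) = 0 at v ∈ {-3, 0, 4}.
The Hessian is diagonal: diag(psi_uu, psi_vv). Second derivatives: psi_uu(0)=-144, psi_uu(3)=36, psi_uu(4)=-48; psi_vv(-3)=756, psi_vv(0)=-432, psi_vv(4)=1008.
Local minima occur where both diagonal entries positive: (3, -3), (3, 4). Count: 2.

2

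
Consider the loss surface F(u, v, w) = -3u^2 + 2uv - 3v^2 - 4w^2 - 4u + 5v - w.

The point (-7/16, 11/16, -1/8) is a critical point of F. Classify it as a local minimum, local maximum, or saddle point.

local maximum

The Hessian is constant: H = [[-6, 2, 0], [2, -6, 0], [0, 0, -8]].
Leading principal minors: Δ₁ = -6, Δ₂ = 32, Δ₃ = -256.
The minors alternate sign starting negative (−, +, −), so H is negative definite: a local maximum.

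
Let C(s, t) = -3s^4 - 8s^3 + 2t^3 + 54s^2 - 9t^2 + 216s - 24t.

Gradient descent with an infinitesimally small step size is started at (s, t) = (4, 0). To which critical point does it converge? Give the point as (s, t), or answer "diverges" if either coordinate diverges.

diverges

C is separable, so gradient descent decouples: s follows -∂C/∂s, t follows -∂C/∂t.
∂C/∂s = -12(s - 3)(s + 2)(s + 3); at s=4 this is -504, so s increases.
∂C/∂t = 6(t - 4)(t + 1); at t=0 this is -24, so t increases.
The s-coordinate has no critical point in that direction and runs off to infinity.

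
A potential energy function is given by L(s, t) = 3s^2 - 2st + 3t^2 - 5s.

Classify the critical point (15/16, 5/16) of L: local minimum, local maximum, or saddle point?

The Hessian of L is constant: H = [[6, -2], [-2, 6]].
det(H) = 6·6 − (-2)² = 32.
det(H) > 0 and tr(H) = 12 > 0, so H is positive definite and the point is a local minimum.

local minimum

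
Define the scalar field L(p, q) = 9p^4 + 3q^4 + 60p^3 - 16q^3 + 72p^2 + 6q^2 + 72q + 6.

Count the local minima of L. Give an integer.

4

L separates as a function of p plus a function of q, so ∇L=0 decouples.
∂L/∂p = 36p(p + 1)(p + 4) = 0 at p ∈ {-4, -1, 0}; ∂L/∂q = 12(q - 3)(q - 2)(q + 1) = 0 at q ∈ {-1, 2, 3}.
The Hessian is diagonal: diag(L_pp, L_qq). Second derivatives: L_pp(-4)=432, L_pp(-1)=-108, L_pp(0)=144; L_qq(-1)=144, L_qq(2)=-36, L_qq(3)=48.
Local minima occur where both diagonal entries positive: (-4, -1), (-4, 3), (0, -1), (0, 3). Count: 4.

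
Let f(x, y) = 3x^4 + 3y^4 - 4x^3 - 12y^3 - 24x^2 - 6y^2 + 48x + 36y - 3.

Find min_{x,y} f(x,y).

f(x,y) separates as P(x) + Q(y) − 3, so its minimum is min P + min Q − 3.
P'(x) = 12(x - 2)(x - 1)(x + 2) vanishes at x ∈ {-2, 1, 2}; Q'(y) = 12(y - 3)(y - 1)(y + 1) vanishes at y ∈ {-1, 1, 3}.
Local minima of P (where P''>0): P(-2)=-112, P(2)=16. Local minima of Q: Q(-1)=-27, Q(3)=-27.
So the global minimum of f is P(-2) + Q(-1) − 3 = -112 − 27 − 3 = -142, attained at (-2, -1).

-142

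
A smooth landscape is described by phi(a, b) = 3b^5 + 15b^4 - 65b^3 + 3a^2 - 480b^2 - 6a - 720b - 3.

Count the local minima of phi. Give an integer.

2

phi separates as a function of a plus a function of b, so ∇phi=0 decouples.
∂phi/∂a = 6(a - 1) = 0 at a ∈ {1}; ∂phi/∂b = 15(b - 4)(b + 1)(b + 3)(b + 4) = 0 at b ∈ {-4, -3, -1, 4}.
The Hessian is diagonal: diag(phi_aa, phi_bb). Second derivatives: phi_aa(1)=6; phi_bb(-4)=-360, phi_bb(-3)=210, phi_bb(-1)=-450, phi_bb(4)=4200.
Local minima occur where both diagonal entries positive: (1, -3), (1, 4). Count: 2.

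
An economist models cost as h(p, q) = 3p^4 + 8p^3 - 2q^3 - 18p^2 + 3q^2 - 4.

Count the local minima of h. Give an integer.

h separates as a function of p plus a function of q, so ∇h=0 decouples.
∂h/∂p = 12p(p - 1)(p + 3) = 0 at p ∈ {-3, 0, 1}; ∂h/∂q = -6q(q - 1) = 0 at q ∈ {0, 1}.
The Hessian is diagonal: diag(h_pp, h_qq). Second derivatives: h_pp(-3)=144, h_pp(0)=-36, h_pp(1)=48; h_qq(0)=6, h_qq(1)=-6.
Local minima occur where both diagonal entries positive: (-3, 0), (1, 0). Count: 2.

2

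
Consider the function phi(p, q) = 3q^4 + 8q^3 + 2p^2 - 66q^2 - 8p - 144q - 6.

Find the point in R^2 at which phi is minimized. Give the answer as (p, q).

(2, 3)

phi(p,q) separates as A(p) + B(q) − 6, so its minimum is min A + min B − 6.
A'(p) = 4p - 8 vanishes at p ∈ {2}; B'(q) = 12(q - 3)(q + 1)(q + 4) vanishes at q ∈ {-4, -1, 3}.
Local minima of A (where A''>0): A(2)=-8. Local minima of B: B(-4)=-224, B(3)=-567.
So the global minimum of phi is A(2) + B(3) − 6 = -8 − 567 − 6 = -581, attained at (2, 3).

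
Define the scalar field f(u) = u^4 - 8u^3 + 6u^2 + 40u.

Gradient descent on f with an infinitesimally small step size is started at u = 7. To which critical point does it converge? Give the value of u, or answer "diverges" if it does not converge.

f'(u) = 4(u - 5)(u - 2)(u + 1), so f'(7) = 320.
Gradient descent moves in the -f' direction, i.e. u is decreasing.
The nearest critical point in that direction is u = 5, where f'' = 72 > 0 (a local minimum). The iterate converges there.

5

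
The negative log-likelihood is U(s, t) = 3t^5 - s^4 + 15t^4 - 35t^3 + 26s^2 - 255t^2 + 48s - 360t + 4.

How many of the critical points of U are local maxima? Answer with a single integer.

4

U separates as a function of s plus a function of t, so ∇U=0 decouples.
∂U/∂s = -4(s - 4)(s + 1)(s + 3) = 0 at s ∈ {-3, -1, 4}; ∂U/∂t = 15(t - 3)(t + 1)(t + 2)(t + 4) = 0 at t ∈ {-4, -2, -1, 3}.
The Hessian is diagonal: diag(U_ss, U_tt). Second derivatives: U_ss(-3)=-56, U_ss(-1)=40, U_ss(4)=-140; U_tt(-4)=-630, U_tt(-2)=150, U_tt(-1)=-180, U_tt(3)=2100.
Local maxima occur where both diagonal entries negative: (-3, -4), (-3, -1), (4, -4), (4, -1). Count: 4.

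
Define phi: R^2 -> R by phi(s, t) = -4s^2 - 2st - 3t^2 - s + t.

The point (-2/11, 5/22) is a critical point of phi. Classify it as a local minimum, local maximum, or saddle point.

local maximum

The Hessian of phi is constant: H = [[-8, -2], [-2, -6]].
det(H) = (-8)·(-6) − (-2)² = 44.
det(H) > 0 and tr(H) = -14 < 0, so H is negative definite and the point is a local maximum.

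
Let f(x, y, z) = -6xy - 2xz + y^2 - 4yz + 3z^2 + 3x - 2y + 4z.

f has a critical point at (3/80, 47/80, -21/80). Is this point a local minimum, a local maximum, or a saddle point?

saddle point

The Hessian is constant: H = [[0, -6, -2], [-6, 2, -4], [-2, -4, 6]].
Leading principal minors: Δ₁ = 0, Δ₂ = -36, Δ₃ = -320.
The minors fit neither the all-positive nor the alternating-sign pattern, so H is indefinite: a saddle point.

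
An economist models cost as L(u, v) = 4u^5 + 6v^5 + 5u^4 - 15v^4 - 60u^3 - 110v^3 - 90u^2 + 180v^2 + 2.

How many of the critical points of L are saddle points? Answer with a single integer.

L separates as a function of u plus a function of v, so ∇L=0 decouples.
∂L/∂u = 20u(u - 3)(u + 1)(u + 3) = 0 at u ∈ {-3, -1, 0, 3}; ∂L/∂v = 30v(v - 4)(v - 1)(v + 3) = 0 at v ∈ {-3, 0, 1, 4}.
The Hessian is diagonal: diag(L_uu, L_vv). Second derivatives: L_uu(-3)=-720, L_uu(-1)=160, L_uu(0)=-180, L_uu(3)=1440; L_vv(-3)=-2520, L_vv(0)=360, L_vv(1)=-360, L_vv(4)=2520.
Saddle points occur where the two diagonal entries have opposite signs: (-3, 0), (-3, 4), (-1, -3), (-1, 1), (0, 0), (0, 4), (3, -3), (3, 1). Count: 8.

8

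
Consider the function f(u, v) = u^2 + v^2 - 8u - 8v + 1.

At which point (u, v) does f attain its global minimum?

(4, 4)

f(u,v) separates as P(u) + Q(v) + 1, so its minimum is min P + min Q + 1.
P'(u) = 2u - 8 vanishes at u ∈ {4}; Q'(v) = 2v - 8 vanishes at v ∈ {4}.
Local minima of P (where P''>0): P(4)=-16. Local minima of Q: Q(4)=-16.
So the global minimum of f is P(4) + Q(4) + 1 = -16 − 16 + 1 = -31, attained at (4, 4).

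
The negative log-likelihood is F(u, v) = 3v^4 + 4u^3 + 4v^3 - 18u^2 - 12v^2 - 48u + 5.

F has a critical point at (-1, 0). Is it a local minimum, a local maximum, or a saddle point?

The mixed partial ∂²F/∂u∂v is 0, so the Hessian at any point is diag(F_uu, F_vv) = diag(12(2u - 3), 12(3v^2 + 2v - 2)).
At (-1, 0): H = diag(-60, -24).
Both eigenvalues are negative, so H is negative definite: a local maximum.

local maximum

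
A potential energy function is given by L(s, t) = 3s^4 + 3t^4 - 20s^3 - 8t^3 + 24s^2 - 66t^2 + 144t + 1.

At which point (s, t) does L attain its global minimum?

(4, -3)

L(s,t) separates as P(s) + Q(t) + 1, so its minimum is min P + min Q + 1.
P'(s) = 12s(s - 4)(s - 1) vanishes at s ∈ {0, 1, 4}; Q'(t) = 12(t - 4)(t - 1)(t + 3) vanishes at t ∈ {-3, 1, 4}.
Local minima of P (where P''>0): P(0)=0, P(4)=-128. Local minima of Q: Q(-3)=-567, Q(4)=-224.
So the global minimum of L is P(4) + Q(-3) + 1 = -128 − 567 + 1 = -694, attained at (4, -3).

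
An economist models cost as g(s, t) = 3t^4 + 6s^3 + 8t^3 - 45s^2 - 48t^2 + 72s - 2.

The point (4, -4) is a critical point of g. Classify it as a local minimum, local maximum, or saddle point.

The mixed partial ∂²g/∂s∂t is 0, so the Hessian at any point is diag(g_ss, g_tt) = diag(18(2s - 5), 12(3t^2 + 4t - 8)).
At (4, -4): H = diag(54, 288).
Both eigenvalues are positive, so H is positive definite: a local minimum.

local minimum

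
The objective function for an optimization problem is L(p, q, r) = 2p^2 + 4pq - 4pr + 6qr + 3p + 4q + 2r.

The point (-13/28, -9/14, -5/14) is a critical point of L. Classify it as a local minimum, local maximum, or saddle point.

The Hessian is constant: H = [[4, 4, -4], [4, 0, 6], [-4, 6, 0]].
Leading principal minors: Δ₁ = 4, Δ₂ = -16, Δ₃ = -336.
The minors fit neither the all-positive nor the alternating-sign pattern, so H is indefinite: a saddle point.

saddle point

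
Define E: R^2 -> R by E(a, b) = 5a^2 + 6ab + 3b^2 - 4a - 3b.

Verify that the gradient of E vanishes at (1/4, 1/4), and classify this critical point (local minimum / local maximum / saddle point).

∇E = (10a + 6b - 4, 6a + 6b - 3); substituting (1/4, 1/4) gives ∇E = (0, 0), so (1/4, 1/4) is indeed a critical point.
The Hessian of E is constant: H = [[10, 6], [6, 6]].
det(H) = 10·6 − 6² = 24.
det(H) > 0 and tr(H) = 16 > 0, so H is positive definite and the point is a local minimum.

local minimum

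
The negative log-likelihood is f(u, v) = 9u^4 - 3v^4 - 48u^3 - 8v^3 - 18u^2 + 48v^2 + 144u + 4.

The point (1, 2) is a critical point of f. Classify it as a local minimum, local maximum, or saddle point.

The mixed partial ∂²f/∂u∂v is 0, so the Hessian at any point is diag(f_uu, f_vv) = diag(36(3u^2 - 8u - 1), 12(-3v^2 - 4v + 8)).
At (1, 2): H = diag(-216, -144).
Both eigenvalues are negative, so H is negative definite: a local maximum.

local maximum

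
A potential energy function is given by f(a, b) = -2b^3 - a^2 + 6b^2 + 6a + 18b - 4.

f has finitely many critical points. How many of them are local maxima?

1

f separates as a function of a plus a function of b, so ∇f=0 decouples.
∂f/∂a = -2(a - 3) = 0 at a ∈ {3}; ∂f/∂b = -6(b - 3)(b + 1) = 0 at b ∈ {-1, 3}.
The Hessian is diagonal: diag(f_aa, f_bb). Second derivatives: f_aa(3)=-2; f_bb(-1)=24, f_bb(3)=-24.
Local maxima occur where both diagonal entries negative: (3, 3). Count: 1.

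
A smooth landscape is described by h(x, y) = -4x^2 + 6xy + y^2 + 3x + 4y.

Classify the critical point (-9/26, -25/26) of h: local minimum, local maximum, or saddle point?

The Hessian of h is constant: H = [[-8, 6], [6, 2]].
det(H) = (-8)·2 − 6² = -52.
Since det(H) < 0, H is indefinite and the critical point is a saddle point.

saddle point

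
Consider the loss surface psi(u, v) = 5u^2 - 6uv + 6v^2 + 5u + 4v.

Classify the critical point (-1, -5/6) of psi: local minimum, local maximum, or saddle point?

local minimum

The Hessian of psi is constant: H = [[10, -6], [-6, 12]].
det(H) = 10·12 − (-6)² = 84.
det(H) > 0 and tr(H) = 22 > 0, so H is positive definite and the point is a local minimum.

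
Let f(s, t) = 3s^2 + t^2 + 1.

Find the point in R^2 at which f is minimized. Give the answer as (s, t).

(0, 0)

f(s,t) separates as P(s) + Q(t) + 1, so its minimum is min P + min Q + 1.
P'(s) = 6s vanishes at s ∈ {0}; Q'(t) = 2t vanishes at t ∈ {0}.
Local minima of P (where P''>0): P(0)=0. Local minima of Q: Q(0)=0.
So the global minimum of f is P(0) + Q(0) + 1 = 0 + 0 + 1 = 1, attained at (0, 0).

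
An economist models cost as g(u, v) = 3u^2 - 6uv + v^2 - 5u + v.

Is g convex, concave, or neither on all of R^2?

neither

g is quadratic, so its Hessian is the constant matrix H = [[6, -6], [-6, 2]].
det(H) = -24, tr(H) = 8.
det(H) < 0, so H is indefinite: neither convex nor concave.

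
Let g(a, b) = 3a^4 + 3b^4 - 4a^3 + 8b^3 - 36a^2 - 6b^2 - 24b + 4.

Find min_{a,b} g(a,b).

-204

g(a,b) separates as P(a) + Q(b) + 4, so its minimum is min P + min Q + 4.
P'(a) = 12a(a - 3)(a + 2) vanishes at a ∈ {-2, 0, 3}; Q'(b) = 12(b - 1)(b + 1)(b + 2) vanishes at b ∈ {-2, -1, 1}.
Local minima of P (where P''>0): P(-2)=-64, P(3)=-189. Local minima of Q: Q(-2)=8, Q(1)=-19.
So the global minimum of g is P(3) + Q(1) + 4 = -189 − 19 + 4 = -204, attained at (3, 1).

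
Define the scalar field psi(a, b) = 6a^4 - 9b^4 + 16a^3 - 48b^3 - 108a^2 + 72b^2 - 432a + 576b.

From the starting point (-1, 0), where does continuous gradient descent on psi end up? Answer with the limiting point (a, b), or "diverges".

(3, -2)

psi is separable, so gradient descent decouples: a follows -∂psi/∂a, b follows -∂psi/∂b.
∂psi/∂a = 24(a - 3)(a + 2)(a + 3); at a=-1 this is -192, so a increases.
∂psi/∂b = -36(b - 2)(b + 2)(b + 4); at b=0 this is 576, so b decreases.
a converges to its nearest critical value 3 (a local min of the a-part); b converges to -2. The iterate converges to (3, -2).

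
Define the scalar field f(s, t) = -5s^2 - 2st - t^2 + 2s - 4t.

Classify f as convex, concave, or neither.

f is quadratic, so its Hessian is the constant matrix H = [[-10, -2], [-2, -2]].
det(H) = 16, tr(H) = -12.
det(H) > 0 and tr(H) < 0, so H is negative definite everywhere: concave.

concave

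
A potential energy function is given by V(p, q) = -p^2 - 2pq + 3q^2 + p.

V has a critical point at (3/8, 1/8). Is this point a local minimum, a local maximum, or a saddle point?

The Hessian of V is constant: H = [[-2, -2], [-2, 6]].
det(H) = (-2)·6 − (-2)² = -16.
Since det(H) < 0, H is indefinite and the critical point is a saddle point.

saddle point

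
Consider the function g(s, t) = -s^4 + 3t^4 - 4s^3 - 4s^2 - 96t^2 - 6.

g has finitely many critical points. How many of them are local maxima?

2

g separates as a function of s plus a function of t, so ∇g=0 decouples.
∂g/∂s = -4s(s + 1)(s + 2) = 0 at s ∈ {-2, -1, 0}; ∂g/∂t = 12t(t - 4)(t + 4) = 0 at t ∈ {-4, 0, 4}.
The Hessian is diagonal: diag(g_ss, g_tt). Second derivatives: g_ss(-2)=-8, g_ss(-1)=4, g_ss(0)=-8; g_tt(-4)=384, g_tt(0)=-192, g_tt(4)=384.
Local maxima occur where both diagonal entries negative: (-2, 0), (0, 0). Count: 2.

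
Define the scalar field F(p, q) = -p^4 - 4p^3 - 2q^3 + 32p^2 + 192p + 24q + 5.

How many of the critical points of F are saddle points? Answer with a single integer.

3

F separates as a function of p plus a function of q, so ∇F=0 decouples.
∂F/∂p = -4(p - 4)(p + 3)(p + 4) = 0 at p ∈ {-4, -3, 4}; ∂F/∂q = -6(q - 2)(q + 2) = 0 at q ∈ {-2, 2}.
The Hessian is diagonal: diag(F_pp, F_qq). Second derivatives: F_pp(-4)=-32, F_pp(-3)=28, F_pp(4)=-224; F_qq(-2)=24, F_qq(2)=-24.
Saddle points occur where the two diagonal entries have opposite signs: (-4, -2), (-3, 2), (4, -2). Count: 3.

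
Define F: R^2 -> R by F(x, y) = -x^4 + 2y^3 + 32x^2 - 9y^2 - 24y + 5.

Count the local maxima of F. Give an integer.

2

F separates as a function of x plus a function of y, so ∇F=0 decouples.
∂F/∂x = -4x(x - 4)(x + 4) = 0 at x ∈ {-4, 0, 4}; ∂F/∂y = 6(y - 4)(y + 1) = 0 at y ∈ {-1, 4}.
The Hessian is diagonal: diag(F_xx, F_yy). Second derivatives: F_xx(-4)=-128, F_xx(0)=64, F_xx(4)=-128; F_yy(-1)=-30, F_yy(4)=30.
Local maxima occur where both diagonal entries negative: (-4, -1), (4, -1). Count: 2.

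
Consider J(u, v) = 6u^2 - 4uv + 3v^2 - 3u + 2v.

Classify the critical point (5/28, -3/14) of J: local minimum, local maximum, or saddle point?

local minimum

The Hessian of J is constant: H = [[12, -4], [-4, 6]].
det(H) = 12·6 − (-4)² = 56.
det(H) > 0 and tr(H) = 18 > 0, so H is positive definite and the point is a local minimum.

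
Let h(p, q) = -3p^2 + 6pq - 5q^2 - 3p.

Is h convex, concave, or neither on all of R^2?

h is quadratic, so its Hessian is the constant matrix H = [[-6, 6], [6, -10]].
det(H) = 24, tr(H) = -16.
det(H) > 0 and tr(H) < 0, so H is negative definite everywhere: concave.

concave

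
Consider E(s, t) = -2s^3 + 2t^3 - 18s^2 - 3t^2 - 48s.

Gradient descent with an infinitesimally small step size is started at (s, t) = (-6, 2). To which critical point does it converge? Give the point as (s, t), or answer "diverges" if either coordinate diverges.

(-4, 1)

E is separable, so gradient descent decouples: s follows -∂E/∂s, t follows -∂E/∂t.
∂E/∂s = -6(s + 2)(s + 4); at s=-6 this is -48, so s increases.
∂E/∂t = 6t(t - 1); at t=2 this is 12, so t decreases.
s converges to its nearest critical value -4 (a local min of the s-part); t converges to 1. The iterate converges to (-4, 1).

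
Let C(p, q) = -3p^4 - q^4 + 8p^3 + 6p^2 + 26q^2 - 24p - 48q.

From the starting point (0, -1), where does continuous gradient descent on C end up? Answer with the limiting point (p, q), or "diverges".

C is separable, so gradient descent decouples: p follows -∂C/∂p, q follows -∂C/∂q.
∂C/∂p = -12(p - 2)(p - 1)(p + 1); at p=0 this is -24, so p increases.
∂C/∂q = -4(q - 3)(q - 1)(q + 4); at q=-1 this is -96, so q increases.
p converges to its nearest critical value 1 (a local min of the p-part); q converges to 1. The iterate converges to (1, 1).

(1, 1)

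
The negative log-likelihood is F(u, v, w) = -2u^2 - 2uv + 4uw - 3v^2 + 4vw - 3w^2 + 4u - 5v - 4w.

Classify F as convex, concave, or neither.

concave

F is quadratic, so its Hessian is the constant matrix H = [[-4, -2, 4], [-2, -6, 4], [4, 4, -6]].
Leading principal minors: -4, 20, -24.
Signs alternate −, +, − ⇒ H ≺ 0 ⇒ concave.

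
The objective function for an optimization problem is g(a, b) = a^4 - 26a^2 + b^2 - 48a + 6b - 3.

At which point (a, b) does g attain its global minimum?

g(a,b) separates as P(a) + Q(b) − 3, so its minimum is min P + min Q − 3.
P'(a) = 4(a - 4)(a + 1)(a + 3) vanishes at a ∈ {-3, -1, 4}; Q'(b) = 2b + 6 vanishes at b ∈ {-3}.
Local minima of P (where P''>0): P(-3)=-9, P(4)=-352. Local minima of Q: Q(-3)=-9.
So the global minimum of g is P(4) + Q(-3) − 3 = -352 − 9 − 3 = -364, attained at (4, -3).

(4, -3)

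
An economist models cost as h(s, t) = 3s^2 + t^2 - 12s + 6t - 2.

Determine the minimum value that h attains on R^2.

-23

h(s,t) separates as P(s) + Q(t) − 2, so its minimum is min P + min Q − 2.
P'(s) = 6s - 12 vanishes at s ∈ {2}; Q'(t) = 2(t + 3) vanishes at t ∈ {-3}.
Local minima of P (where P''>0): P(2)=-12. Local minima of Q: Q(-3)=-9.
So the global minimum of h is P(2) + Q(-3) − 2 = -12 − 9 − 2 = -23, attained at (2, -3).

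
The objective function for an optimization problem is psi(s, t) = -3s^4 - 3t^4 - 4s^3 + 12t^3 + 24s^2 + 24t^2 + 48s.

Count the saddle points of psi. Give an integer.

psi separates as a function of s plus a function of t, so ∇psi=0 decouples.
∂psi/∂s = -12(s - 2)(s + 1)(s + 2) = 0 at s ∈ {-2, -1, 2}; ∂psi/∂t = -12t(t - 4)(t + 1) = 0 at t ∈ {-1, 0, 4}.
The Hessian is diagonal: diag(psi_ss, psi_tt). Second derivatives: psi_ss(-2)=-48, psi_ss(-1)=36, psi_ss(2)=-144; psi_tt(-1)=-60, psi_tt(0)=48, psi_tt(4)=-240.
Saddle points occur where the two diagonal entries have opposite signs: (-2, 0), (-1, -1), (-1, 4), (2, 0). Count: 4.

4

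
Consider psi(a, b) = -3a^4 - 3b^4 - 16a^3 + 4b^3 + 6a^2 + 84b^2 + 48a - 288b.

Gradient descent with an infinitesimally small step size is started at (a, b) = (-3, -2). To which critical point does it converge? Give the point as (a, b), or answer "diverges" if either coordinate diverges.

psi is separable, so gradient descent decouples: a follows -∂psi/∂a, b follows -∂psi/∂b.
∂psi/∂a = -12(a - 1)(a + 1)(a + 4); at a=-3 this is -96, so a increases.
∂psi/∂b = -12(b - 3)(b - 2)(b + 4); at b=-2 this is -480, so b increases.
a converges to its nearest critical value -1 (a local min of the a-part); b converges to 2. The iterate converges to (-1, 2).

(-1, 2)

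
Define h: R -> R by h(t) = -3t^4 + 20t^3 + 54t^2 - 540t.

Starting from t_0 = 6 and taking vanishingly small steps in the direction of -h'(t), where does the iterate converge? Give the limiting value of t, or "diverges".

h'(t) = -12(t - 5)(t - 3)(t + 3), so h'(6) = -324.
Gradient descent moves in the -h' direction, i.e. t is increasing.
There is no critical point above t=6, and h' keeps the same sign, so the iterate runs off to +∞.

diverges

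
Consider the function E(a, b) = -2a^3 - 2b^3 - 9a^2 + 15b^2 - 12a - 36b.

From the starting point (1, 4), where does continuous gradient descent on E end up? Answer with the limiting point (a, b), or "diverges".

E is separable, so gradient descent decouples: a follows -∂E/∂a, b follows -∂E/∂b.
∂E/∂a = -6(a + 1)(a + 2); at a=1 this is -36, so a increases.
∂E/∂b = -6(b - 3)(b - 2); at b=4 this is -12, so b increases.
The a-coordinate has no critical point in that direction and runs off to infinity.

diverges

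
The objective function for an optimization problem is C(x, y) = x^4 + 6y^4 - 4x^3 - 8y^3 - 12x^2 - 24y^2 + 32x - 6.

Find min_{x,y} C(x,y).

-134

C(x,y) separates as P(x) + Q(y) − 6, so its minimum is min P + min Q − 6.
P'(x) = 4(x - 4)(x - 1)(x + 2) vanishes at x ∈ {-2, 1, 4}; Q'(y) = 24y(y - 2)(y + 1) vanishes at y ∈ {-1, 0, 2}.
Local minima of P (where P''>0): P(-2)=-64, P(4)=-64. Local minima of Q: Q(-1)=-10, Q(2)=-64.
So the global minimum of C is P(-2) + Q(2) − 6 = -64 − 64 − 6 = -134, attained at (-2, 2).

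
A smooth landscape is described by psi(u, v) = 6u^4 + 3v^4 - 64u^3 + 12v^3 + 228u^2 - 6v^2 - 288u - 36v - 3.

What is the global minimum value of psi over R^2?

psi(u,v) separates as P(u) + Q(v) − 3, so its minimum is min P + min Q − 3.
P'(u) = 24(u - 4)(u - 3)(u - 1) vanishes at u ∈ {1, 3, 4}; Q'(v) = 12(v - 1)(v + 1)(v + 3) vanishes at v ∈ {-3, -1, 1}.
Local minima of P (where P''>0): P(1)=-118, P(4)=-64. Local minima of Q: Q(-3)=-27, Q(1)=-27.
So the global minimum of psi is P(1) + Q(-3) − 3 = -118 − 27 − 3 = -148, attained at (1, -3).

-148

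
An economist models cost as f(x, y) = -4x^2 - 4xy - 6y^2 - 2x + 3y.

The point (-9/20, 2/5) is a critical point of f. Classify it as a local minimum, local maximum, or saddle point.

local maximum

The Hessian of f is constant: H = [[-8, -4], [-4, -12]].
det(H) = (-8)·(-12) − (-4)² = 80.
det(H) > 0 and tr(H) = -20 < 0, so H is negative definite and the point is a local maximum.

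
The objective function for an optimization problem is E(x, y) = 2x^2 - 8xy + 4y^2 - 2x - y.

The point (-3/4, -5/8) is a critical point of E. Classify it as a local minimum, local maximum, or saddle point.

saddle point

The Hessian of E is constant: H = [[4, -8], [-8, 8]].
det(H) = 4·8 − (-8)² = -32.
Since det(H) < 0, H is indefinite and the critical point is a saddle point.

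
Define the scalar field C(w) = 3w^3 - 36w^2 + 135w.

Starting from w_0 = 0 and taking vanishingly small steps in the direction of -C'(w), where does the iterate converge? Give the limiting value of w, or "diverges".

diverges

C'(w) = 9(w - 5)(w - 3), so C'(0) = 135.
Gradient descent moves in the -C' direction, i.e. w is decreasing.
There is no critical point below w=0, and C' keeps the same sign, so the iterate runs off to −∞.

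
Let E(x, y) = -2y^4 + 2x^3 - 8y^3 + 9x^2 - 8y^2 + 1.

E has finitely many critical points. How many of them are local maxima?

2

E separates as a function of x plus a function of y, so ∇E=0 decouples.
∂E/∂x = 6x(x + 3) = 0 at x ∈ {-3, 0}; ∂E/∂y = -8y(y + 1)(y + 2) = 0 at y ∈ {-2, -1, 0}.
The Hessian is diagonal: diag(E_xx, E_yy). Second derivatives: E_xx(-3)=-18, E_xx(0)=18; E_yy(-2)=-16, E_yy(-1)=8, E_yy(0)=-16.
Local maxima occur where both diagonal entries negative: (-3, -2), (-3, 0). Count: 2.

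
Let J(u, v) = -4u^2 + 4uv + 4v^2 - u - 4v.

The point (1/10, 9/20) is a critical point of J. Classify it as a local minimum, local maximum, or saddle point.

saddle point

The Hessian of J is constant: H = [[-8, 4], [4, 8]].
det(H) = (-8)·8 − 4² = -80.
Since det(H) < 0, H is indefinite and the critical point is a saddle point.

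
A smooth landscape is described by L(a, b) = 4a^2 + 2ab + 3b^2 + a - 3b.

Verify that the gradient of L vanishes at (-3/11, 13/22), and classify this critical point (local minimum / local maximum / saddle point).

local minimum

∇L = (8a + 2b + 1, 2a + 6b - 3); substituting (-3/11, 13/22) gives ∇L = (0, 0), so (-3/11, 13/22) is indeed a critical point.
The Hessian of L is constant: H = [[8, 2], [2, 6]].
det(H) = 8·6 − 2² = 44.
det(H) > 0 and tr(H) = 14 > 0, so H is positive definite and the point is a local minimum.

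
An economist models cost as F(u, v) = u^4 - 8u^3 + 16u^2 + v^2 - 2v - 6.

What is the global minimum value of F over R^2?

-7

F(u,v) separates as P(u) + Q(v) − 6, so its minimum is min P + min Q − 6.
P'(u) = 4u(u - 4)(u - 2) vanishes at u ∈ {0, 2, 4}; Q'(v) = 2v - 2 vanishes at v ∈ {1}.
Local minima of P (where P''>0): P(0)=0, P(4)=0. Local minima of Q: Q(1)=-1.
So the global minimum of F is P(0) + Q(1) − 6 = 0 − 1 − 6 = -7, attained at (0, 1).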